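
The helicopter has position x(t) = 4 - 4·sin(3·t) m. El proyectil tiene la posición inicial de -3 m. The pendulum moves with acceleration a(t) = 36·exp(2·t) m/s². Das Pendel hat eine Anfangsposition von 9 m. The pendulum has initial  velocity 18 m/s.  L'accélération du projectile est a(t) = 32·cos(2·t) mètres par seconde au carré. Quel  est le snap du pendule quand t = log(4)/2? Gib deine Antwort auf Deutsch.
Um dies zu lösen, müssen wir 2 Ableitungen unserer Gleichung für die Beschleunigung a(t) = 36·exp(2·t) nehmen. Durch Ableiten von der Beschleunigung erhalten wir den Ruck: j(t) = 72·exp(2·t). Durch Ableiten von dem Ruck erhalten wir den Snap: s(t) = 144·exp(2·t). Wir haben den Snap s(t) = 144·exp(2·t). Durch Einsetzen von t = log(4)/2: s(log(4)/2) = 576.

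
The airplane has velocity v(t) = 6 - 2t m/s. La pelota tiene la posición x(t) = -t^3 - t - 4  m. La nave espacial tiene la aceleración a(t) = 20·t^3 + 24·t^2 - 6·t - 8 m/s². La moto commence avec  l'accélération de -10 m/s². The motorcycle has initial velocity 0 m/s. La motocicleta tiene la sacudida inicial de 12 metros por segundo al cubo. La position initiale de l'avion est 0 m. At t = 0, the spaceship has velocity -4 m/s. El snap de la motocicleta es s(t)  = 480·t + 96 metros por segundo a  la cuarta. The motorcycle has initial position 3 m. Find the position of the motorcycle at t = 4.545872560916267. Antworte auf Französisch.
Pour résoudre ceci, nous devons prendre 4 intégrales de notre équation du snap s(t) = 480·t + 96. L'intégrale du snap est le jerk. En utilisant j(0) = 12, nous obtenons j(t) = 240·t^2 + 96·t + 12. En intégrant le jerk et en utilisant la condition initiale a(0) = -10, nous obtenons a(t) = 80·t^3 + 48·t^2 + 12·t - 10. En intégrant l'accélération et en utilisant la condition initiale v(0) = 0, nous obtenons v(t) = 2·t·(10·t^3 + 8·t^2 + 3·t - 5). La primitive de la vitesse, avec x(0) = 3, donne la position: x(t) = 4·t^5 + 4·t^4 + 2·t^3 - 5·t^2 + 3. De l'équation de la position x(t) = 4·t^5 + 4·t^4 + 2·t^3 - 5·t^2 + 3, nous substituons t = 4.545872560916267 pour obtenir x = 9560.80365788373.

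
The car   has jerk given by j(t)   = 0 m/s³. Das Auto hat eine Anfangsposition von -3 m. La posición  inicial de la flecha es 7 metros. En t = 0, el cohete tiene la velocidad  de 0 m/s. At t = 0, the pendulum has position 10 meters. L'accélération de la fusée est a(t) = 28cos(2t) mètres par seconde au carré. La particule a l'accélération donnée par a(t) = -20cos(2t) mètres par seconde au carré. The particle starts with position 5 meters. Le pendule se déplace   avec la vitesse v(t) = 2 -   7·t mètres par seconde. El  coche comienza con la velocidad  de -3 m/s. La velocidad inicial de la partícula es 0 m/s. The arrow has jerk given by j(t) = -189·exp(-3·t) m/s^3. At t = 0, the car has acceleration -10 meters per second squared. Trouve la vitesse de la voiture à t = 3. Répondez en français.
Pour résoudre ceci, nous devons prendre 2 primitives de notre équation du jerk j(t) = 0. En intégrant le jerk et en utilisant la condition initiale a(0) = -10, nous obtenons a(t) = -10. La primitive de l'accélération, avec v(0) = -3, donne la vitesse: v(t) = -10·t - 3. En utilisant v(t) = -10·t - 3 et en substituant t = 3, nous trouvons v = -33.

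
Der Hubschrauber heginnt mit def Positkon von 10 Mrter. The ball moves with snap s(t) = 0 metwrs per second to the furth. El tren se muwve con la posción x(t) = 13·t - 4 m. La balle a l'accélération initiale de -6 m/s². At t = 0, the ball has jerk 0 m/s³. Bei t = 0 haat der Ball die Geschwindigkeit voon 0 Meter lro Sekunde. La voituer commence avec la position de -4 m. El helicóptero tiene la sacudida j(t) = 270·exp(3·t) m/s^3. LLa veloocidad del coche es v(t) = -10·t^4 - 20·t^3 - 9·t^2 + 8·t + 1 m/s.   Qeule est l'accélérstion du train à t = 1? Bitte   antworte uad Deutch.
Ausgehend von der Position x(t) = 13·t - 4, nehmen wir 2 Ableitungen. Durch Ableiten von der Position erhalten wir die Geschwindigkeit: v(t) = 13. Mit d/dt von v(t) finden wir a(t) = 0. Mit a(t) = 0 und Einsetzen von t = 1, finden wir a = 0.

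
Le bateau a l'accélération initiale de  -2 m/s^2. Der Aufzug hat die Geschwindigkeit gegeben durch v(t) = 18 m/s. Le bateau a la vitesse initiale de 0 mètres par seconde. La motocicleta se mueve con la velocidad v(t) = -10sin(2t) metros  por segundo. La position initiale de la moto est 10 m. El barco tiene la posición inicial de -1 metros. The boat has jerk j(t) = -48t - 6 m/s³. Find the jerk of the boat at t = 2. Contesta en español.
Tenemos la sacudida j(t) = -48·t - 6. Sustituyendo t = 2: j(2) = -102.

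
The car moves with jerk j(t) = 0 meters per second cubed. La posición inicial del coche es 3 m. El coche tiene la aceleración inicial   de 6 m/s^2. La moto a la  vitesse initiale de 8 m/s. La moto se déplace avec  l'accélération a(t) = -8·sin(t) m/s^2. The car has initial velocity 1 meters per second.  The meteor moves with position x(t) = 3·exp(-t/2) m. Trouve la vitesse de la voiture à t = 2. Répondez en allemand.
Um dies zu lösen, müssen wir 2 Stammfunktionen unserer Gleichung für den Ruck j(t) = 0 finden. Durch Integration von dem Ruck und Verwendung der Anfangsbedingung a(0) = 6, erhalten wir a(t) = 6. Das Integral von der Beschleunigung ist die Geschwindigkeit. Mit v(0) = 1 erhalten wir v(t) = 6·t + 1. Aus der Gleichung für die Geschwindigkeit v(t) = 6·t + 1, setzen wir t = 2 ein und erhalten v = 13.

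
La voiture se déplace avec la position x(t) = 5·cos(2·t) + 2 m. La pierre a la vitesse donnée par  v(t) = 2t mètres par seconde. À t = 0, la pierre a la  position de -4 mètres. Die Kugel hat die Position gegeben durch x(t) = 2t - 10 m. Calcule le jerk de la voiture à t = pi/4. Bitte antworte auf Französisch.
Nous devons dériver notre équation de la position x(t) = 5·cos(2·t) + 2 3 fois. La dérivée de la position donne la vitesse: v(t) = -10·sin(2·t). La dérivée de la vitesse donne l'accélération: a(t) = -20·cos(2·t). En dérivant l'accélération, nous obtenons le jerk: j(t) = 40·sin(2·t). Nous avons le jerk j(t) = 40·sin(2·t). En substituant t = pi/4: j(pi/4) = 40.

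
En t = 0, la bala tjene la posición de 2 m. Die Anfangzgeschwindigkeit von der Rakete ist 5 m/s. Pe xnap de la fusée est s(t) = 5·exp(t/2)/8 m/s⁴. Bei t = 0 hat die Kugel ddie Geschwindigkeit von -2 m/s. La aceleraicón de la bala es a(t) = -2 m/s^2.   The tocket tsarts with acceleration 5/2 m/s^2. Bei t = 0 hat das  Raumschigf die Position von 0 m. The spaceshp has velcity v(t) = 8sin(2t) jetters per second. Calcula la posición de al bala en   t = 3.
Necesitamos integrar nuestra ecuación de la aceleración a(t) = -2 2 veces. Integrando la aceleración y usando la condición inicial v(0) = -2, obtenemos v(t) = -2·t - 2. Integrando la velocidad y usando la condición inicial x(0) = 2, obtenemos x(t) = -t^2 - 2·t + 2. Tenemos la posición x(t) = -t^2 - 2·t + 2. Sustituyendo t = 3: x(3) = -13.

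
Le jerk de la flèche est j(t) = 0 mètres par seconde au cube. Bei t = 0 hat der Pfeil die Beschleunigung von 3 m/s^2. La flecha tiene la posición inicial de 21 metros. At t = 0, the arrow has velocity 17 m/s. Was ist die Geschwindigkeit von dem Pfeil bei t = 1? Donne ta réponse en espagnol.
Partiendo de la sacudida j(t) = 0, tomamos 2 antiderivadas. La integral de la sacudida es la aceleración. Usando a(0) = 3, obtenemos a(t) = 3. La antiderivada de la aceleración, con v(0) = 17, da la velocidad: v(t) = 3·t + 17. Usando v(t) = 3·t + 17 y sustituyendo t = 1, encontramos v = 20.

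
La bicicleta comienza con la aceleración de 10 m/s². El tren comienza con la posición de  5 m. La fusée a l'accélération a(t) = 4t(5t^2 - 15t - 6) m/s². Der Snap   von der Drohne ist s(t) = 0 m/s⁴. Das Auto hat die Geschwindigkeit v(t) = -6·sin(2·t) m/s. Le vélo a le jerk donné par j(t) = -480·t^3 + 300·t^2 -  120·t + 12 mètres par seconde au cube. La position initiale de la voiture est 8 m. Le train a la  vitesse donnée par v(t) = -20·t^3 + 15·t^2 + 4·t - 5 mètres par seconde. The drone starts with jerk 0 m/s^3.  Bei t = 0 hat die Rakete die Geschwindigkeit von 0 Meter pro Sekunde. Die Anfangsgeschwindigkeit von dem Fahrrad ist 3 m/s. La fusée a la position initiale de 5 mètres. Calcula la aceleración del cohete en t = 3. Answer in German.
Mit a(t) = 4·t·(5·t^2 - 15·t - 6) und Einsetzen von t = 3, finden wir a = -72.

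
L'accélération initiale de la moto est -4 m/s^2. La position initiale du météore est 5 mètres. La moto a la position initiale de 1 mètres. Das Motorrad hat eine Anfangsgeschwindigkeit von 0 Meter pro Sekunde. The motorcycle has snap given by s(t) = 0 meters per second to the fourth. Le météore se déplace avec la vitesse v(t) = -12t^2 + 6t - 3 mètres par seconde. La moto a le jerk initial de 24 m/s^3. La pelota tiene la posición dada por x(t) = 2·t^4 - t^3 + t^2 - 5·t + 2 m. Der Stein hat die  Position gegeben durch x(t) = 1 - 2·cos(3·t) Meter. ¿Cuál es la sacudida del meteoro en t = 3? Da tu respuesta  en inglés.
To solve this, we need to take 2 derivatives of our velocity equation v(t) = -12·t^2 + 6·t - 3. Taking d/dt of v(t), we find a(t) = 6 - 24·t. Taking d/dt of a(t), we find j(t) = -24. We have jerk j(t) = -24. Substituting t = 3: j(3) = -24.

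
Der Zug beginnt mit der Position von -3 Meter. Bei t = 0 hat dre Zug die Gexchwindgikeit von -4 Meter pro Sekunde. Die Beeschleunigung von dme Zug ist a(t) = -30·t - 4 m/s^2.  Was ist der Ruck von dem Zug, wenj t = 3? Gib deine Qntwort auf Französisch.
Nous devons dériver notre équation de l'accélération a(t) = -30·t - 4 1 fois. En prenant d/dt de a(t), nous trouvons j(t) = -30. De l'équation du jerk j(t) = -30, nous substituons t = 3 pour obtenir j = -30.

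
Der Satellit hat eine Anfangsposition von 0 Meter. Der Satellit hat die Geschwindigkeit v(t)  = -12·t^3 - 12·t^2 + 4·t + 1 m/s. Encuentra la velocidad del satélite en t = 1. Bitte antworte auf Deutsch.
Wir haben die Geschwindigkeit v(t) = -12·t^3 - 12·t^2 + 4·t + 1. Durch Einsetzen von t = 1: v(1) = -19.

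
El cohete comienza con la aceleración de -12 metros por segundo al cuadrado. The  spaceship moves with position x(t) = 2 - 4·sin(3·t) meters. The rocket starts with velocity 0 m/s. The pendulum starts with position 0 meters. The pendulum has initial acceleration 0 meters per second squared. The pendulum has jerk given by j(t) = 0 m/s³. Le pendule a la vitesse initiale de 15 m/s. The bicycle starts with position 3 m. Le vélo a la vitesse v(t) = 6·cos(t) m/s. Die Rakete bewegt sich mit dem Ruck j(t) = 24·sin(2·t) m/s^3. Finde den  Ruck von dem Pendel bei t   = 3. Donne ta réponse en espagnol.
De la ecuación de la sacudida j(t) = 0, sustituimos t = 3 para obtener j = 0.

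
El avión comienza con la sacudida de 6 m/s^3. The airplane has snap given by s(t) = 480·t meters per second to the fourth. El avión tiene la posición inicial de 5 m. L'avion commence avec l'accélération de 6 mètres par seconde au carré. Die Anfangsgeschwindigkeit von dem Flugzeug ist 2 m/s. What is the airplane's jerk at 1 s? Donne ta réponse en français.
En partant du snap s(t) = 480·t, nous prenons 1 intégrale. En intégrant le snap et en utilisant la condition initiale j(0) = 6, nous obtenons j(t) = 240·t^2 + 6. De l'équation du jerk j(t) = 240·t^2 + 6, nous substituons t = 1 pour obtenir j = 246.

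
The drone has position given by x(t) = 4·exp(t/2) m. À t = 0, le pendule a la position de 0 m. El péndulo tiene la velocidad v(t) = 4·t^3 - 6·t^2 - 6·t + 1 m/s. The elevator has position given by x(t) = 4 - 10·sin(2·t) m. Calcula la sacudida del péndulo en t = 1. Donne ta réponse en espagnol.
Partiendo de la velocidad v(t) = 4·t^3 - 6·t^2 - 6·t + 1, tomamos 2 derivadas. Derivando la velocidad, obtenemos la aceleración: a(t) = 12·t^2 - 12·t - 6. Tomando d/dt de a(t), encontramos j(t) = 24·t - 12. Tenemos la sacudida j(t) = 24·t - 12. Sustituyendo t = 1: j(1) = 12.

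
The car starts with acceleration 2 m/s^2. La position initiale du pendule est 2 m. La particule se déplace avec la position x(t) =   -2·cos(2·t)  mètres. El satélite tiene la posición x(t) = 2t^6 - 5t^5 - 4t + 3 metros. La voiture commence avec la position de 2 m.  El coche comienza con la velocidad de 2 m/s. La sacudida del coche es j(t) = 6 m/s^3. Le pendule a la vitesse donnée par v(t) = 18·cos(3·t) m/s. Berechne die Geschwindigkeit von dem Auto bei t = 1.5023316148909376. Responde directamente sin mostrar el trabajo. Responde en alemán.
Die Geschwindigkeit bei t = 1.5023316148909376 ist v = 11.7756640730843.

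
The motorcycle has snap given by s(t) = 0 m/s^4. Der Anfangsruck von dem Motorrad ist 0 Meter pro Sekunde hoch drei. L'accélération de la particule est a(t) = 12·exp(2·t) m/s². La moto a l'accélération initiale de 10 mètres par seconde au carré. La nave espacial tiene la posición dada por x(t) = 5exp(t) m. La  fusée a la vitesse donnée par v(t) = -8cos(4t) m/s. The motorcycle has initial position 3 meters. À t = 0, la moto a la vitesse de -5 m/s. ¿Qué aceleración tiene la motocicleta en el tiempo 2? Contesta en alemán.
Um dies zu lösen, müssen wir 2 Integrale unserer Gleichung für den Snap s(t) = 0 finden. Die Stammfunktion von dem Snap, mit j(0) = 0, ergibt den Ruck: j(t) = 0. Mit ∫j(t)dt und Anwendung von a(0) = 10, finden wir a(t) = 10. Mit a(t) = 10 und Einsetzen von t = 2, finden wir a = 10.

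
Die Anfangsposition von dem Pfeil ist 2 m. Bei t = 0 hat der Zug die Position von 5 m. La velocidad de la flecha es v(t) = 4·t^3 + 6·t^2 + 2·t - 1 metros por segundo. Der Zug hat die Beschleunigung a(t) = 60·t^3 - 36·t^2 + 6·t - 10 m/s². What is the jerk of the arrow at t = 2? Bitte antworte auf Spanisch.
Para resolver esto, necesitamos tomar 2 derivadas de nuestra ecuación de la velocidad v(t) = 4·t^3 + 6·t^2 + 2·t - 1. La derivada de la velocidad da la aceleración: a(t) = 12·t^2 + 12·t + 2. Tomando d/dt de a(t), encontramos j(t) = 24·t + 12. Usando j(t) = 24·t + 12 y sustituyendo t = 2, encontramos j = 60.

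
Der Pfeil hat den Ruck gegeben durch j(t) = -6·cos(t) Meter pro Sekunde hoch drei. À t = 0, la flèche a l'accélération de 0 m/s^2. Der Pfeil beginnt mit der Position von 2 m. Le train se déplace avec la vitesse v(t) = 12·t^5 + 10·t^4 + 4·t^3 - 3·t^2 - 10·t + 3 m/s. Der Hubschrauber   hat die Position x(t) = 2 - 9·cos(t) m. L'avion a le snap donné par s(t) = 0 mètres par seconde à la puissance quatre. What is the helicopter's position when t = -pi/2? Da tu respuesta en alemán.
Mit x(t) = 2 - 9·cos(t) und Einsetzen von t = -pi/2, finden wir x = 2.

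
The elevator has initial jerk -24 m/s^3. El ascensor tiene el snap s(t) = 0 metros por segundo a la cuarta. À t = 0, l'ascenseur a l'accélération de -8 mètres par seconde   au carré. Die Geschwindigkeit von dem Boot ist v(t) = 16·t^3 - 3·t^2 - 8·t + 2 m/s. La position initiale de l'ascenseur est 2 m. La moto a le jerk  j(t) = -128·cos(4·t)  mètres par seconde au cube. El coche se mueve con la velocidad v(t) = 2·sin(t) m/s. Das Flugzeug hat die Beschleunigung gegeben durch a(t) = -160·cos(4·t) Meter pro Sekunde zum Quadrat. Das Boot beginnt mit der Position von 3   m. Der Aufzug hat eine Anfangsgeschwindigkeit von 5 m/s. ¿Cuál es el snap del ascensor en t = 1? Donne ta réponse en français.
En utilisant s(t) = 0 et en substituant t = 1, nous trouvons s = 0.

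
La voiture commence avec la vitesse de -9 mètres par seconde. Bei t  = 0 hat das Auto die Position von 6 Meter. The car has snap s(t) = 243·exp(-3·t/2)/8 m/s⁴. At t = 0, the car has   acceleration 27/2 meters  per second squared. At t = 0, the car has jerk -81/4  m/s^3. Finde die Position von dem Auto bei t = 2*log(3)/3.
Ausgehend von dem Snap s(t) = 243·exp(-3·t/2)/8, nehmen wir 4 Integrale. Das Integral von dem Snap ist der Ruck. Mit j(0) = -81/4 erhalten wir j(t) = -81·exp(-3·t/2)/4. Durch Integration von dem Ruck und Verwendung der Anfangsbedingung a(0) = 27/2, erhalten wir a(t) = 27·exp(-3·t/2)/2. Die Stammfunktion von der Beschleunigung, mit v(0) = -9, ergibt die Geschwindigkeit: v(t) = -9·exp(-3·t/2). Die Stammfunktion von der Geschwindigkeit, mit x(0) = 6, ergibt die Position: x(t) = 6·exp(-3·t/2). Aus der Gleichung für die Position x(t) = 6·exp(-3·t/2), setzen wir t = 2*log(3)/3 ein und erhalten x = 2.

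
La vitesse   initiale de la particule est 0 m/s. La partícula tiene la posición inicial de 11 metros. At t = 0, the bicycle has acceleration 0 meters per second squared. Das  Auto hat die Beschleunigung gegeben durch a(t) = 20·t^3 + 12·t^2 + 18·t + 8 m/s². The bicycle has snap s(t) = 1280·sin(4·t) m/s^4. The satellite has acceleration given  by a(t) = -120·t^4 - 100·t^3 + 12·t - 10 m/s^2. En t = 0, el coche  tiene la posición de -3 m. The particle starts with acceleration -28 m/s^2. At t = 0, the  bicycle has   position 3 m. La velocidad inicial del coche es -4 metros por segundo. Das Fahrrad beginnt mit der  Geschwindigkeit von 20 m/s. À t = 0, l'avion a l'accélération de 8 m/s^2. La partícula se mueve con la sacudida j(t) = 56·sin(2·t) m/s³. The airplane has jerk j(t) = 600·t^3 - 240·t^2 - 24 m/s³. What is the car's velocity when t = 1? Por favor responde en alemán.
Um dies zu lösen, müssen wir 1 Stammfunktion unserer Gleichung für die Beschleunigung a(t) = 20·t^3 + 12·t^2 + 18·t + 8 finden. Die Stammfunktion von der Beschleunigung ist die Geschwindigkeit. Mit v(0) = -4 erhalten wir v(t) = 5·t^4 + 4·t^3 + 9·t^2 + 8·t - 4. Aus der Gleichung für die Geschwindigkeit v(t) = 5·t^4 + 4·t^3 + 9·t^2 + 8·t - 4, setzen wir t = 1 ein und erhalten v = 22.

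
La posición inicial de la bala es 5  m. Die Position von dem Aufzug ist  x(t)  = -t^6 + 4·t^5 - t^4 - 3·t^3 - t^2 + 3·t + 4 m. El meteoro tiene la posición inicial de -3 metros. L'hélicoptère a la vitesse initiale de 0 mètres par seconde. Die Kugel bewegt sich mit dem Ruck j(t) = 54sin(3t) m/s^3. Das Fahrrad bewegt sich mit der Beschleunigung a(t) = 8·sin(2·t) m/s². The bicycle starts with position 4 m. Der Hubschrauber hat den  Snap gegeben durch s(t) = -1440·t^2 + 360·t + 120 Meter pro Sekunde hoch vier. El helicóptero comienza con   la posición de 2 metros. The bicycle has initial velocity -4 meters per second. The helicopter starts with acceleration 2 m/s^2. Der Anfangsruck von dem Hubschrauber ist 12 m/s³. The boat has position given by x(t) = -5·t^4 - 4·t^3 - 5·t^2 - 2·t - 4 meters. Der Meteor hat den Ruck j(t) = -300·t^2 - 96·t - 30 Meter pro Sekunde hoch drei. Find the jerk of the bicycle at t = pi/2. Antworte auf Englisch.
To solve this, we need to take 1 derivative of our acceleration equation a(t) = 8·sin(2·t). Differentiating acceleration, we get jerk: j(t) = 16·cos(2·t). From the given jerk equation j(t) = 16·cos(2·t), we substitute t = pi/2 to get j = -16.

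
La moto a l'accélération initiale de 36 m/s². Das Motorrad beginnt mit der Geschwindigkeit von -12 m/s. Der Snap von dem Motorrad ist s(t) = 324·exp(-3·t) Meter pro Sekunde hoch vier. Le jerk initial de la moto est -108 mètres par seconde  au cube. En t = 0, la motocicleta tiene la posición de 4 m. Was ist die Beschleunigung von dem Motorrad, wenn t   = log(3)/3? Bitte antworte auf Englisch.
Starting from snap s(t) = 324·exp(-3·t), we take 2 antiderivatives. The antiderivative of snap is jerk. Using j(0) = -108, we get j(t) = -108·exp(-3·t). The antiderivative of jerk is acceleration. Using a(0) = 36, we get a(t) = 36·exp(-3·t). Using a(t) = 36·exp(-3·t) and substituting t = log(3)/3, we find a = 12.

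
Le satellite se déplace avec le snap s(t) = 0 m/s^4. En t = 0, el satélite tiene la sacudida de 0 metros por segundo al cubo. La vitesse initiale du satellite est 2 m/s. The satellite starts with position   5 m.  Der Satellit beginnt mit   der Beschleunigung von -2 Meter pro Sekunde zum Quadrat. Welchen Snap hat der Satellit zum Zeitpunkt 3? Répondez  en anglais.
Using s(t) = 0 and substituting t = 3, we find s = 0.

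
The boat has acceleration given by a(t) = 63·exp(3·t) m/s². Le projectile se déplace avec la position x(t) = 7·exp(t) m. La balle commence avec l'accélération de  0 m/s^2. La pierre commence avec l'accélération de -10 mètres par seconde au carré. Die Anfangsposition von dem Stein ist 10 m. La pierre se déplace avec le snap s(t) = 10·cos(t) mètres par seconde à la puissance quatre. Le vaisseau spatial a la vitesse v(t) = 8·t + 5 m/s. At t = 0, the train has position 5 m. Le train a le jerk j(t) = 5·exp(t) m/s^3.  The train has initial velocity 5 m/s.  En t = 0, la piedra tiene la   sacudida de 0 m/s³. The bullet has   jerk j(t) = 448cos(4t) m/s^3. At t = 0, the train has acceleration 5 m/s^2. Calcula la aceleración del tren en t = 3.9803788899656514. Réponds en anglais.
We need to integrate our jerk equation j(t) = 5·exp(t) 1 time. The integral of jerk is acceleration. Using a(0) = 5, we get a(t) = 5·exp(t). We have acceleration a(t) = 5·exp(t). Substituting t = 3.9803788899656514: a(3.9803788899656514) = 267.686575683126.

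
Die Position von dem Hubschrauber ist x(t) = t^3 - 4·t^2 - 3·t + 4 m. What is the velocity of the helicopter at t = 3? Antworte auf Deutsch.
Wir müssen unsere Gleichung für die Position x(t) = t^3 - 4·t^2 - 3·t + 4 1-mal ableiten. Durch Ableiten von der Position erhalten wir die Geschwindigkeit: v(t) = 3·t^2 - 8·t - 3. Mit v(t) = 3·t^2 - 8·t - 3 und Einsetzen von t = 3, finden wir v = 0.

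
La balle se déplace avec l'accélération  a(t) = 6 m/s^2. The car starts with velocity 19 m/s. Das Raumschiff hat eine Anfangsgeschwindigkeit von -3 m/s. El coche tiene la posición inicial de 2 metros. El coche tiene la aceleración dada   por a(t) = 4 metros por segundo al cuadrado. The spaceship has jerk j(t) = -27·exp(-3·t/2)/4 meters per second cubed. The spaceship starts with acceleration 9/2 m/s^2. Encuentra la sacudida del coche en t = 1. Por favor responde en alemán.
Um dies zu lösen, müssen wir 1 Ableitung unserer Gleichung für die Beschleunigung a(t) = 4 nehmen. Die Ableitung von der Beschleunigung ergibt den Ruck: j(t) = 0. Wir haben den Ruck j(t) = 0. Durch Einsetzen von t = 1: j(1) = 0.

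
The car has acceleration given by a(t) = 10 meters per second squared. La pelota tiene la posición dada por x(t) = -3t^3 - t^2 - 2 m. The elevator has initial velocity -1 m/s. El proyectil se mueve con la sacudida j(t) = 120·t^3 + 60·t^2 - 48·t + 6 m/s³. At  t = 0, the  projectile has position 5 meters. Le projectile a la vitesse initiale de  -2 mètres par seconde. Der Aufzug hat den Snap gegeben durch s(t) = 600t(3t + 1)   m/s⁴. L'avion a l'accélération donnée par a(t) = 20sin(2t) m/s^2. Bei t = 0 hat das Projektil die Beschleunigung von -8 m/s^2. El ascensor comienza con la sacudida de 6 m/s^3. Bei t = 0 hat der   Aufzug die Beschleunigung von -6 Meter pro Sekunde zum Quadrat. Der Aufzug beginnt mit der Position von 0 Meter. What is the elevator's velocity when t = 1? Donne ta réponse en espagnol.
Partiendo del snap s(t) = 600·t·(3·t + 1), tomamos 3 integrales. La integral del snap, con j(0) = 6, da la sacudida: j(t) = 600·t^3 + 300·t^2 + 6. Tomando ∫j(t)dt y aplicando a(0) = -6, encontramos a(t) = 150·t^4 + 100·t^3 + 6·t - 6. Tomando ∫a(t)dt y aplicando v(0) = -1, encontramos v(t) = 30·t^5 + 25·t^4 + 3·t^2 - 6·t - 1. Usando v(t) = 30·t^5 + 25·t^4 + 3·t^2 - 6·t - 1 y sustituyendo t = 1, encontramos v = 51.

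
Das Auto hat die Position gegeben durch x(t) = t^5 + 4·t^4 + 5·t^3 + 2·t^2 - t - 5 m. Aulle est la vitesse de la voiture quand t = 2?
Pour résoudre ceci, nous devons prendre 1 dérivée de notre équation de la position x(t) = t^5 + 4·t^4 + 5·t^3 + 2·t^2 - t - 5. En dérivant la position, nous obtenons la vitesse: v(t) = 5·t^4 + 16·t^3 + 15·t^2 + 4·t - 1. En utilisant v(t) = 5·t^4 + 16·t^3 + 15·t^2 + 4·t - 1 et en substituant t = 2, nous trouvons v = 275.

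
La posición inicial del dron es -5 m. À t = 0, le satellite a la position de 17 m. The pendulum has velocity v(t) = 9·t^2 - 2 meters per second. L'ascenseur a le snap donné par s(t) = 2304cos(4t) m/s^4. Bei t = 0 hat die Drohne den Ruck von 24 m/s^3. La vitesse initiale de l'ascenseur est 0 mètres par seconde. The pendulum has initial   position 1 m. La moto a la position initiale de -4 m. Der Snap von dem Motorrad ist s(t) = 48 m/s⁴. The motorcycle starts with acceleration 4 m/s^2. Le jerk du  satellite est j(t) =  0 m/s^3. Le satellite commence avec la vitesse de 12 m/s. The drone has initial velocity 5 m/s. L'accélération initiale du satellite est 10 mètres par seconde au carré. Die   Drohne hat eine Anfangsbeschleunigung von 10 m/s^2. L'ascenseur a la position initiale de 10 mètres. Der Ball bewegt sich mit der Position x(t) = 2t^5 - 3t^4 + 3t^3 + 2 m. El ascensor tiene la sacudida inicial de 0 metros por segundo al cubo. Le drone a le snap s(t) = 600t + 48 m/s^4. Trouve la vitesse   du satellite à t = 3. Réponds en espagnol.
Debemos encontrar la antiderivada de nuestra ecuación de la sacudida j(t) = 0 2 veces. La antiderivada de la sacudida es la aceleración. Usando a(0) = 10, obtenemos a(t) = 10. Tomando ∫a(t)dt y aplicando v(0) = 12, encontramos v(t) = 10·t + 12. Usando v(t) = 10·t + 12 y sustituyendo t = 3, encontramos v = 42.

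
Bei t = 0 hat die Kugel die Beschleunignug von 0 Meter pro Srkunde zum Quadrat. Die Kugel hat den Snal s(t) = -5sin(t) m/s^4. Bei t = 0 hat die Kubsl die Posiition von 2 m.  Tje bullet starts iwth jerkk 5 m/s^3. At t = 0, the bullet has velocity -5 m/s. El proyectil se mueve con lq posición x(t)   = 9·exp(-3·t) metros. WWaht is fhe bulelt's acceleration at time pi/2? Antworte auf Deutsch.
Ausgehend von dem Snap s(t) = -5·sin(t), nehmen wir 2 Integrale. Das Integral von dem Snap, mit j(0) = 5, ergibt den Ruck: j(t) = 5·cos(t). Mit ∫j(t)dt und Anwendung von a(0) = 0, finden wir a(t) = 5·sin(t). Aus der Gleichung für die Beschleunigung a(t) = 5·sin(t), setzen wir t = pi/2 ein und erhalten a = 5.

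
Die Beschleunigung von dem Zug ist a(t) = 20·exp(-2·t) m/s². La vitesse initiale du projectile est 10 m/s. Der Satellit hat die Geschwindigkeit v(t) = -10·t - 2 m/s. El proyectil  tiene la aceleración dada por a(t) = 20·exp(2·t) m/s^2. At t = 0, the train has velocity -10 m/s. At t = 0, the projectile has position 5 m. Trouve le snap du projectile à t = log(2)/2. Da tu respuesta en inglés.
We must differentiate our acceleration equation a(t) = 20·exp(2·t) 2 times. Differentiating acceleration, we get jerk: j(t) = 40·exp(2·t). The derivative of jerk gives snap: s(t) = 80·exp(2·t). Using s(t) = 80·exp(2·t) and substituting t = log(2)/2, we find s = 160.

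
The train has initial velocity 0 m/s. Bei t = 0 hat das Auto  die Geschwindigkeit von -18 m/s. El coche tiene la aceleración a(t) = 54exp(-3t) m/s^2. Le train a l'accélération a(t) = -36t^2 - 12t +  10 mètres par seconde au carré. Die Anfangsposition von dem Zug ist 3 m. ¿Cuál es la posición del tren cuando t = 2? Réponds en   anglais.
To find the answer, we compute 2 integrals of a(t) = -36·t^2 - 12·t + 10. Taking ∫a(t)dt and applying v(0) = 0, we find v(t) = 2·t·(-6·t^2 - 3·t + 5). Taking ∫v(t)dt and applying x(0) = 3, we find x(t) = -3·t^4 - 2·t^3 + 5·t^2 + 3. Using x(t) = -3·t^4 - 2·t^3 + 5·t^2 + 3 and substituting t = 2, we find x = -41.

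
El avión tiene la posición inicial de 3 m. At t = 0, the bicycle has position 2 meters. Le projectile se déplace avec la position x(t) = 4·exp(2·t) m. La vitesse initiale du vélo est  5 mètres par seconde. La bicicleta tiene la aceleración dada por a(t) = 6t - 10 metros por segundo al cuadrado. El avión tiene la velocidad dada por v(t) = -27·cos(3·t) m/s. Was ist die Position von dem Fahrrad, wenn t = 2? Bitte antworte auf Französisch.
Pour résoudre ceci, nous devons prendre 2 primitives de notre équation de l'accélération a(t) = 6·t - 10. La primitive de l'accélération, avec v(0) = 5, donne la vitesse: v(t) = 3·t^2 - 10·t + 5. L'intégrale de la vitesse est la position. En utilisant x(0) = 2, nous obtenons x(t) = t^3 - 5·t^2 + 5·t + 2. En utilisant x(t) = t^3 - 5·t^2 + 5·t + 2 et en substituant t = 2, nous trouvons x = 0.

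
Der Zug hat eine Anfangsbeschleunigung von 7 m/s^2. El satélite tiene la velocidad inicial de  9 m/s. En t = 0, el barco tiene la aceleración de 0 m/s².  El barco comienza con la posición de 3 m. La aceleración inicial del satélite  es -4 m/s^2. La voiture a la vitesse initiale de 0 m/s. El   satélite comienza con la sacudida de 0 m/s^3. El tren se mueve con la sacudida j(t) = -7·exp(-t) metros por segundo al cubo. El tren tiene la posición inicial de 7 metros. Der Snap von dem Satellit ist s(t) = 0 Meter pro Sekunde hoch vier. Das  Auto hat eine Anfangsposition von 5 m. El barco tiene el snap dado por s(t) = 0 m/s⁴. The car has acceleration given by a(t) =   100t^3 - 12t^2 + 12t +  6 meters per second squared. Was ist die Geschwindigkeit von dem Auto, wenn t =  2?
Wir müssen unsere Gleichung für die Beschleunigung a(t) = 100·t^3 - 12·t^2 + 12·t + 6 1-mal integrieren. Durch Integration von der Beschleunigung und Verwendung der Anfangsbedingung v(0) = 0, erhalten wir v(t) = t·(25·t^3 - 4·t^2 + 6·t + 6). Aus der Gleichung für die Geschwindigkeit v(t) = t·(25·t^3 - 4·t^2 + 6·t + 6), setzen wir t = 2 ein und erhalten v = 404.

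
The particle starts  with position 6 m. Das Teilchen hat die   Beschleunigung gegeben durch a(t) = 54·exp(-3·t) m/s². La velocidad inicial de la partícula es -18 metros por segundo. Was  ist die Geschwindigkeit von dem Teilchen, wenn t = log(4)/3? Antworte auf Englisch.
To solve this, we need to take 1 integral of our acceleration equation a(t) = 54·exp(-3·t). The integral of acceleration, with v(0) = -18, gives velocity: v(t) = -18·exp(-3·t). We have velocity v(t) = -18·exp(-3·t). Substituting t = log(4)/3: v(log(4)/3) = -9/2.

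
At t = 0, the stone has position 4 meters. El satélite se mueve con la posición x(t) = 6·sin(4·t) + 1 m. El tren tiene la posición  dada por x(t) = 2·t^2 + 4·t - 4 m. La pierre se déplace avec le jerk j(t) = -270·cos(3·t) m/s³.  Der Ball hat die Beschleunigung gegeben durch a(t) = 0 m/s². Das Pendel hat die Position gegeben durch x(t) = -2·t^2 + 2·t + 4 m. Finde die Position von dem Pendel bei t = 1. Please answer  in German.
Aus der Gleichung für die Position x(t) = -2·t^2 + 2·t + 4, setzen wir t = 1 ein und erhalten x = 4.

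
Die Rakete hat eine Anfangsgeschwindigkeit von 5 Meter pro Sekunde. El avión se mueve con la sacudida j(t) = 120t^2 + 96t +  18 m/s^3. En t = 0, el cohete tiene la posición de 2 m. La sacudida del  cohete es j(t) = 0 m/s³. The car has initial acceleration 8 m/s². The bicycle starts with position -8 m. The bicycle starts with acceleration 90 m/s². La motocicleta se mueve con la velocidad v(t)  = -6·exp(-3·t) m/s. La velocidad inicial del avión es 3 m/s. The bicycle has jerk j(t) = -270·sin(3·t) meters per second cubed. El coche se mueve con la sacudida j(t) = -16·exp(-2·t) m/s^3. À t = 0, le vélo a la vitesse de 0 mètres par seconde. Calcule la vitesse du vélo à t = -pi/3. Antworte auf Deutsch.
Ausgehend von dem Ruck j(t) = -270·sin(3·t), nehmen wir 2 Integrale. Durch Integration von dem Ruck und Verwendung der Anfangsbedingung a(0) = 90, erhalten wir a(t) = 90·cos(3·t). Die Stammfunktion von der Beschleunigung, mit v(0) = 0, ergibt die Geschwindigkeit: v(t) = 30·sin(3·t). Mit v(t) = 30·sin(3·t) und Einsetzen von t = -pi/3, finden wir v = 0.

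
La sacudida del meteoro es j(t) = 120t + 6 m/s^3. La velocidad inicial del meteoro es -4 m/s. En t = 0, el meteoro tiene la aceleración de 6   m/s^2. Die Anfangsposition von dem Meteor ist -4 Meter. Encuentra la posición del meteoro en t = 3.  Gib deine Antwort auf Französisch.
En partant du jerk j(t) = 120·t + 6, nous prenons 3 primitives. L'intégrale du jerk est l'accélération. En utilisant a(0) = 6, nous obtenons a(t) = 60·t^2 + 6·t + 6. En intégrant l'accélération et en utilisant la condition initiale v(0) = -4, nous obtenons v(t) = 20·t^3 + 3·t^2 + 6·t - 4. L'intégrale de la vitesse, avec x(0) = -4, donne la position: x(t) = 5·t^4 + t^3 + 3·t^2 - 4·t - 4. De l'équation de la position x(t) = 5·t^4 + t^3 + 3·t^2 - 4·t - 4, nous substituons t = 3 pour obtenir x = 443.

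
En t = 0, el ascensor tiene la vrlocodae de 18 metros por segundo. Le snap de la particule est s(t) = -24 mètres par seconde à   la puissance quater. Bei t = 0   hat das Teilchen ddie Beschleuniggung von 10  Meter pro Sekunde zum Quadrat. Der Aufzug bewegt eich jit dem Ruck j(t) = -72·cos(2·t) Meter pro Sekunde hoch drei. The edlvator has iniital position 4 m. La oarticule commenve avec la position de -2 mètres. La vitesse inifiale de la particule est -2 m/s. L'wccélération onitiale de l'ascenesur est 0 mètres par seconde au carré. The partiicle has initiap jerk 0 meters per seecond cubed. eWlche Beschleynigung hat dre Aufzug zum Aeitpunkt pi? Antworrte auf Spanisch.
Partiendo de la sacudida j(t) = -72·cos(2·t), tomamos 1 integral. La integral de la sacudida es la aceleración. Usando a(0) = 0, obtenemos a(t) = -36·sin(2·t). Usando a(t) = -36·sin(2·t) y sustituyendo t = pi, encontramos a = 0.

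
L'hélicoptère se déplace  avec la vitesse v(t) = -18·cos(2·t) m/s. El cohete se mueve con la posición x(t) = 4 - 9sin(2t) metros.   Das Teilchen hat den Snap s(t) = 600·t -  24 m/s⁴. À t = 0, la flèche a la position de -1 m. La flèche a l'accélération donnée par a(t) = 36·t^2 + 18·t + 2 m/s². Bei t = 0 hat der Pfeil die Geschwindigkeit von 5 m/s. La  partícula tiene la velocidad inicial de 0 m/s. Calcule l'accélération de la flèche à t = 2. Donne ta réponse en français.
Nous avons l'accélération a(t) = 36·t^2 + 18·t + 2. En substituant t = 2: a(2) = 182.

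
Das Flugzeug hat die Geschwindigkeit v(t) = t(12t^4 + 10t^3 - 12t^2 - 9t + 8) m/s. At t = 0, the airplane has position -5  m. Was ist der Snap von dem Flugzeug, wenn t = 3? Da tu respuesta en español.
Debemos derivar nuestra ecuación de la velocidad v(t) = t·(12·t^4 + 10·t^3 - 12·t^2 - 9·t + 8) 3 veces. Derivando la velocidad, obtenemos la aceleración: a(t) = 12·t^4 + 10·t^3 - 12·t^2 + t·(48·t^3 + 30·t^2 - 24·t - 9) - 9·t + 8. Tomando d/dt de a(t), encontramos j(t) = 96·t^3 + 60·t^2 + t·(144·t^2 + 60·t - 24) - 48·t - 18. Tomando d/dt de j(t), encontramos s(t) = 432·t^2 + t·(288·t + 60) + 180·t - 72. De la ecuación del snap s(t) = 432·t^2 + t·(288·t + 60) + 180·t - 72, sustituimos t = 3 para obtener s = 7128.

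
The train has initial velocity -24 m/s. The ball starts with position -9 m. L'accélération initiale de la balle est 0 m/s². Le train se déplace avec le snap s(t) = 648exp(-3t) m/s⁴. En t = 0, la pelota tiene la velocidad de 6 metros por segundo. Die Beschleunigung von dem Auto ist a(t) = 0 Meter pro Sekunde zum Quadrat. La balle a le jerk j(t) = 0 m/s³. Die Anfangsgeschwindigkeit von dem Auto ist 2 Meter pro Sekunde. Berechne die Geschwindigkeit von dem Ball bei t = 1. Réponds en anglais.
We need to integrate our jerk equation j(t) = 0 2 times. The integral of jerk is acceleration. Using a(0) = 0, we get a(t) = 0. Integrating acceleration and using the initial condition v(0) = 6, we get v(t) = 6. Using v(t) = 6 and substituting t = 1, we find v = 6.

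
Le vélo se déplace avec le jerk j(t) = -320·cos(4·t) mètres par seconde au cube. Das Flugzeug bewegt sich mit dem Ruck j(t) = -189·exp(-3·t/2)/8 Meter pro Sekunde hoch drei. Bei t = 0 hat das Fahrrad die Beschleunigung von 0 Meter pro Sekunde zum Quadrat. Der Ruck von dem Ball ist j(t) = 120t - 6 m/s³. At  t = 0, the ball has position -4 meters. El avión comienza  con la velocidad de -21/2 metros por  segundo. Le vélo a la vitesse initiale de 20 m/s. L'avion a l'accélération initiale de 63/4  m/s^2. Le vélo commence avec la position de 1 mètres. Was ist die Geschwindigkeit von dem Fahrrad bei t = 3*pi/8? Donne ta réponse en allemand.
Um dies zu lösen, müssen wir 2 Stammfunktionen unserer Gleichung für den Ruck j(t) = -320·cos(4·t) finden. Durch Integration von dem Ruck und Verwendung der Anfangsbedingung a(0) = 0, erhalten wir a(t) = -80·sin(4·t). Die Stammfunktion von der Beschleunigung, mit v(0) = 20, ergibt die Geschwindigkeit: v(t) = 20·cos(4·t). Wir haben die Geschwindigkeit v(t) = 20·cos(4·t). Durch Einsetzen von t = 3*pi/8: v(3*pi/8) = 0.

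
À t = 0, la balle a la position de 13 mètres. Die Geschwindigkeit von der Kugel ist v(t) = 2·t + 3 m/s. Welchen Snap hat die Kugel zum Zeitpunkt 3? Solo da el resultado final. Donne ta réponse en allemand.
Der Snap bei t = 3 ist s = 0.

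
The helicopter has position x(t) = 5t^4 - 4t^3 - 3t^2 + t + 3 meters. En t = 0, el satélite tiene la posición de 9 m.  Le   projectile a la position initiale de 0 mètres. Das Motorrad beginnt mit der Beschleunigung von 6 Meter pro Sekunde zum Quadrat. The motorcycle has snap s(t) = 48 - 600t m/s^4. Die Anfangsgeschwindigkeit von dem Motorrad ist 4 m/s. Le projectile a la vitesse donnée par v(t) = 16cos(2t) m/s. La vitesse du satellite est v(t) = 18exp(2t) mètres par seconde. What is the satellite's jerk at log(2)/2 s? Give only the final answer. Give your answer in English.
At t = log(2)/2, j = 144.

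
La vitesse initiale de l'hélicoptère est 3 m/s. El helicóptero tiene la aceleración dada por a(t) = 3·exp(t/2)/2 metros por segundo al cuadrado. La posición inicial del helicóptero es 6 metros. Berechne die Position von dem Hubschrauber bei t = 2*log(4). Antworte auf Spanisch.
Para resolver esto, necesitamos tomar 2 integrales de nuestra ecuación de la aceleración a(t) = 3·exp(t/2)/2. Integrando la aceleración y usando la condición inicial v(0) = 3, obtenemos v(t) = 3·exp(t/2). La integral de la velocidad, con x(0) = 6, da la posición: x(t) = 6·exp(t/2). Tenemos la posición x(t) = 6·exp(t/2). Sustituyendo t = 2*log(4): x(2*log(4)) = 24.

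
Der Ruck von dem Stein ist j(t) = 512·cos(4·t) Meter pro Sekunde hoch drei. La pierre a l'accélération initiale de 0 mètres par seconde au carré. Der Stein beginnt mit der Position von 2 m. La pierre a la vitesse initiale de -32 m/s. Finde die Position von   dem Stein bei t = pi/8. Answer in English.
To find the answer, we compute 3 integrals of j(t) = 512·cos(4·t). Finding the integral of j(t) and using a(0) = 0: a(t) = 128·sin(4·t). Integrating acceleration and using the initial condition v(0) = -32, we get v(t) = -32·cos(4·t). Taking ∫v(t)dt and applying x(0) = 2, we find x(t) = 2 - 8·sin(4·t). From the given position equation x(t) = 2 - 8·sin(4·t), we substitute t = pi/8 to get x = -6.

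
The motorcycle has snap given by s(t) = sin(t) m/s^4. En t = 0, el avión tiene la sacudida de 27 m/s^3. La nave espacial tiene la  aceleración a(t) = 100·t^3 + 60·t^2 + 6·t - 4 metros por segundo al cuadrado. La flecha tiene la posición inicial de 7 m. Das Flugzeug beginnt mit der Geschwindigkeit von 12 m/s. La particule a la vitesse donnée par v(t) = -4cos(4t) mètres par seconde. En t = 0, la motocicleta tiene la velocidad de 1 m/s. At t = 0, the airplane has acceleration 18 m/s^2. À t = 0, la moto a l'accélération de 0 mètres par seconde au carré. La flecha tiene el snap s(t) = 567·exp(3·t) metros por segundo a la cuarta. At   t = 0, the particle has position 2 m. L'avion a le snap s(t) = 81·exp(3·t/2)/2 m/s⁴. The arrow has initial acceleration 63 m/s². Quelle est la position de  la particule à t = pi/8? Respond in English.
Starting from velocity v(t) = -4·cos(4·t), we take 1 antiderivative. The antiderivative of velocity is position. Using x(0) = 2, we get x(t) = 2 - sin(4·t). From the given position equation x(t) = 2 - sin(4·t), we substitute t = pi/8 to get x = 1.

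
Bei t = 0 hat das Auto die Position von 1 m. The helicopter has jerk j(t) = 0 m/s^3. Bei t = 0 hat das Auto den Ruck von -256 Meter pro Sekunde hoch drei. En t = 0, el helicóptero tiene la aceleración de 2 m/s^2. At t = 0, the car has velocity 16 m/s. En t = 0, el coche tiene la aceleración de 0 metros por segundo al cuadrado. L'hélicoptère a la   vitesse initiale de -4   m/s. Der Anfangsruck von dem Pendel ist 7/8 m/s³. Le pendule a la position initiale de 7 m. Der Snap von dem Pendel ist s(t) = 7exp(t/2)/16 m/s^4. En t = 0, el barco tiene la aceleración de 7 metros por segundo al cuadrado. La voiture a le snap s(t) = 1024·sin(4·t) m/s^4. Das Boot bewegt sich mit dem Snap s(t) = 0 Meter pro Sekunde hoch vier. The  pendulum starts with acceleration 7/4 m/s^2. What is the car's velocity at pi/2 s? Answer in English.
Starting from snap s(t) = 1024·sin(4·t), we take 3 integrals. The antiderivative of snap, with j(0) = -256, gives jerk: j(t) = -256·cos(4·t). The integral of jerk, with a(0) = 0, gives acceleration: a(t) = -64·sin(4·t). The integral of acceleration, with v(0) = 16, gives velocity: v(t) = 16·cos(4·t). Using v(t) = 16·cos(4·t) and substituting t = pi/2, we find v = 16.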